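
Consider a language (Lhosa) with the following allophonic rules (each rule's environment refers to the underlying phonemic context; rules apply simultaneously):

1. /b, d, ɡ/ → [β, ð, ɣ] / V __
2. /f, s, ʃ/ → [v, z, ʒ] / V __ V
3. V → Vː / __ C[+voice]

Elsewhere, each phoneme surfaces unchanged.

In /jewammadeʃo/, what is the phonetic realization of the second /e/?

[e]

/e/ (between /d/ and /ʃ/): rule 3 targets it, but not before a voiced consonant → unchanged [e].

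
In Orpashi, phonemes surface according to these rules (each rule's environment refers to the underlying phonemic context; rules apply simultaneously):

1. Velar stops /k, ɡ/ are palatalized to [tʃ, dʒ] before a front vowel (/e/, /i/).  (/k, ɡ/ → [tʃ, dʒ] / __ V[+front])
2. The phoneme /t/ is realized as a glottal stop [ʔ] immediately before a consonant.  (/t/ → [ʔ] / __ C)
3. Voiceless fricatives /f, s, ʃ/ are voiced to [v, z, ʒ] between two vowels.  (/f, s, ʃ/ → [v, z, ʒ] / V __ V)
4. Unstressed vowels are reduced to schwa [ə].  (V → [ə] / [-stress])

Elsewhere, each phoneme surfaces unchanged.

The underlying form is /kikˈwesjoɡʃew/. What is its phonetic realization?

/k/ (word-initial): before a front vowel, so rule 1 applies → [tʃ].
/i/ (between /k/ and /k/) occurs in an unstressed syllable → [ə] by rule 4.
/k/ (between /i/ and /w/): rule 1 targets it, but not before a front vowel → unchanged [k].
/w/ (between /k/ and /e/) is unaffected → [w].
/e/ — between /w/ and /s/; rule 4 does not apply here → [e].
/s/ (between /e/ and /j/): rule 3 targets it, but not between two vowels → unchanged [s].
/j/ (between /s/ and /o/): no rule targets it → [j].
/o/ meets the environment for rule 4 (in an unstressed syllable) → [ə].
/ɡ/ — between /o/ and /ʃ/; rule 1 does not apply here → [ɡ].
/ʃ/ (between /ɡ/ and /e/): rule 3 targets it, but not between two vowels → unchanged [ʃ].
/e/ (between /ʃ/ and /w/) occurs in an unstressed syllable → [ə] by rule 4.
/w/ (word-final) is unaffected → [w].

[tʃəkˈwesjəɡʃəw]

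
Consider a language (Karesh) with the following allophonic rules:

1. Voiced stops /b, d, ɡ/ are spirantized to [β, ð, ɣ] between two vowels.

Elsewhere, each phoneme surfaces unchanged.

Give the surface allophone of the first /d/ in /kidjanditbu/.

[d]

/d/ (between /i/ and /j/): rule 1 targets it, but not between two vowels → unchanged [d].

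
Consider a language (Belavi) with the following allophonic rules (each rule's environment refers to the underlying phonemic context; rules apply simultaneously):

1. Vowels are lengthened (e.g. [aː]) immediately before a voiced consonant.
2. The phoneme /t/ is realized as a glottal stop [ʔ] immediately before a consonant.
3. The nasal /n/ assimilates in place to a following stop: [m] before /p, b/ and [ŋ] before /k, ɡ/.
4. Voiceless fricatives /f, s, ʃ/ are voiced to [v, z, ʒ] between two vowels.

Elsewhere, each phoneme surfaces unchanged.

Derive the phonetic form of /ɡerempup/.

[ɡeːreːmpup]

/ɡ/ stays [ɡ].
/e/ — between /ɡ/ and /r/, before a voiced consonant — surfaces as [eː] (rule 1).
/r/ stays [r].
/e/ (between /r/ and /m/) occurs before a voiced consonant → [eː] by rule 1.
/m/ (between /e/ and /p/) is unaffected → [m].
/p/ (between /m/ and /u/) is unaffected → [p].
/u/ (between /p/ and /p/): rule 1 targets it, but not before a voiced consonant → unchanged [u].
/p/ — not in any rule's target class → [p].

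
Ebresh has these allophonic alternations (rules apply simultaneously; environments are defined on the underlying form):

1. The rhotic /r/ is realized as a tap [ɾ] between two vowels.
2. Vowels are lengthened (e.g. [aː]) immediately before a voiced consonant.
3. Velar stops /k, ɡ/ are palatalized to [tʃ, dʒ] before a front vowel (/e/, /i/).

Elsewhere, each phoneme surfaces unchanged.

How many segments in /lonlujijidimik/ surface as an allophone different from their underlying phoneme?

Segments that undergo a rule: /o/ → [oː] (rule 2); /u/ → [uː] (rule 2); /i/ → [iː] (rule 2); /i/ → [iː] (rule 2); /i/ → [iː] (rule 2).
All other segments surface unchanged.

5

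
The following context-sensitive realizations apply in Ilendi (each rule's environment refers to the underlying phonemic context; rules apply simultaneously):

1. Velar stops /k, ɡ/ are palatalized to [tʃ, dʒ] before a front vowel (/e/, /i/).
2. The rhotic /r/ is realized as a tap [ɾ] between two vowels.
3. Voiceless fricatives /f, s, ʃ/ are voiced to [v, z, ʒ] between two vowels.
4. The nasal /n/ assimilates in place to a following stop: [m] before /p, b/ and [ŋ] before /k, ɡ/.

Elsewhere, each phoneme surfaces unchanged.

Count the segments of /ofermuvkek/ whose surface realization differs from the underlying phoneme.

Segments that undergo a rule: /f/ → [v] (rule 3); /k/ → [tʃ] (rule 1).
All other segments surface unchanged.

2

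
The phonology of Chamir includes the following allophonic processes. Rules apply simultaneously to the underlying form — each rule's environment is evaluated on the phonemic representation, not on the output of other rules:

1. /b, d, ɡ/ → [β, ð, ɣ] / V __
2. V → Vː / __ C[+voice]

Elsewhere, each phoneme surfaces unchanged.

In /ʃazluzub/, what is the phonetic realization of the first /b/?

/b/ (word-final) occurs immediately after a vowel → [β] by rule 1.

[β]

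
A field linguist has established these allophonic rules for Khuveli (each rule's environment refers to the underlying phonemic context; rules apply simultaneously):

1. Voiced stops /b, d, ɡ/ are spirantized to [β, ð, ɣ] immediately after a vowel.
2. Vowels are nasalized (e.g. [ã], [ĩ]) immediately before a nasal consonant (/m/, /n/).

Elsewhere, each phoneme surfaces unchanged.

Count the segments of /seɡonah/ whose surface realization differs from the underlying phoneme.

Segments that undergo a rule: /ɡ/ → [ɣ] (rule 1); /o/ → [õ] (rule 2).
All other segments surface unchanged.

2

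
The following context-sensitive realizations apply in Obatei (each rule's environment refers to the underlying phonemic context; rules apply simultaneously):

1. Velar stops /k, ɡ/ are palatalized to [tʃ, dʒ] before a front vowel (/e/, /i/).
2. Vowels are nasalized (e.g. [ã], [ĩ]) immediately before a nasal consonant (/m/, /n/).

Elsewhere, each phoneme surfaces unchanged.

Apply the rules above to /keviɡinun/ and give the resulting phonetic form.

[tʃevidʒĩnũn]

Rule 1 applies to /k/ (word-initial: before a front vowel) → [tʃ].
/e/ (between /k/ and /v/) fails the environment for rule 2, so it stays [e].
/v/ (between /e/ and /i/) is unaffected → [v].
/i/ — between /v/ and /ɡ/; rule 2 does not apply here → [i].
/ɡ/ meets the environment for rule 1 (before a front vowel) → [dʒ].
/i/ — between /ɡ/ and /n/, before a nasal consonant — surfaces as [ĩ] (rule 2).
/n/ stays [n].
Rule 2 applies to /u/ (between /n/ and /n/: before a nasal consonant) → [ũ].
/n/ (word-final): no rule targets it → [n].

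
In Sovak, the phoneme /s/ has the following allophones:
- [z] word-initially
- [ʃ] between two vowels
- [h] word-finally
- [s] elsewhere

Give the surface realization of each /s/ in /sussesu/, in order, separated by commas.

Occurrence 1 (position 1): word-initially → [z].
Occurrence 2 (position 3): no conditioning environment matches → elsewhere allophone [s].
Occurrence 3 (position 4): no conditioning environment matches → elsewhere allophone [s].
Occurrence 4 (position 6): between two vowels → [ʃ].

[z], [s], [s], [ʃ]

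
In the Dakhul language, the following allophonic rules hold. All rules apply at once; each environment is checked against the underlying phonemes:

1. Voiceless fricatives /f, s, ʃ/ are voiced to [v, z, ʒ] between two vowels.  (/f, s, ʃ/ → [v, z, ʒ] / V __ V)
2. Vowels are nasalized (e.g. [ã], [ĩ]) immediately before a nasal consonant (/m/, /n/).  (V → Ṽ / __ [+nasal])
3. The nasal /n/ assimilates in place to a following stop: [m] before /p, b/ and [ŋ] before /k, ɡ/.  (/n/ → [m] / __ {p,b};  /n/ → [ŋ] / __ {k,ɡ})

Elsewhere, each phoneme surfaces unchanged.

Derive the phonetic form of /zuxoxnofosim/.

/z/ stays [z].
/u/ (between /z/ and /x/) fails the environment for rule 2, so it stays [u].
/x/ (between /u/ and /o/) is unaffected → [x].
/o/ — between /x/ and /x/; rule 2 does not apply here → [o].
/x/ stays [x].
/n/ (between /x/ and /o/) is in the target of rule 3 but the environment (before a labial or velar stop) is not met → [n].
/o/ (between /n/ and /f/) fails the environment for rule 2, so it stays [o].
Rule 1 applies to /f/ (between /o/ and /o/: between two vowels) → [v].
/o/ (between /f/ and /s/): rule 2 targets it, but not before a nasal consonant → unchanged [o].
/s/ (between /o/ and /i/): between two vowels, so rule 1 applies → [z].
/i/ meets the environment for rule 2 (before a nasal consonant) → [ĩ].
/m/ stays [m].

[zuxoxnovozĩm]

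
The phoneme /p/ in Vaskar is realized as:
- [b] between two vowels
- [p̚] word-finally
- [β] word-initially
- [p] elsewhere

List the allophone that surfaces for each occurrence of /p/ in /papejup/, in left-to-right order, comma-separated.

Occurrence 1 (position 1): word-initially → [β].
Occurrence 2 (position 3): between two vowels → [b].
Occurrence 3 (position 7): word-finally → [p̚].

[β], [b], [p̚]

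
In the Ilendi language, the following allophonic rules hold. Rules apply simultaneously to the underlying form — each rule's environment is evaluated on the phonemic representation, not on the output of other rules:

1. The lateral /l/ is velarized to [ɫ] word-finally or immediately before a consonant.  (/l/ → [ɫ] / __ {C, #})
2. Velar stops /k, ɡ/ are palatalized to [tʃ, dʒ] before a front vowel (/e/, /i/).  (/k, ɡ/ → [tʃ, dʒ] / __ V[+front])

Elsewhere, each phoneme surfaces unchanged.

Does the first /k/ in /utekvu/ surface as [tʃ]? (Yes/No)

No

/k/ — between /e/ and /v/; rule 2 does not apply here → [k].
The actual realization is [k], not [tʃ].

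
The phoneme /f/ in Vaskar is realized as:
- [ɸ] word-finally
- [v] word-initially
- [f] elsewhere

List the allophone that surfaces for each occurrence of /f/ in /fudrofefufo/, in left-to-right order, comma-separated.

Occurrence 1 (position 1): word-initially → [v].
Occurrence 2 (position 6): no conditioning environment matches → elsewhere allophone [f].
Occurrence 3 (position 8): no conditioning environment matches → elsewhere allophone [f].
Occurrence 4 (position 10): no conditioning environment matches → elsewhere allophone [f].

[v], [f], [f], [f]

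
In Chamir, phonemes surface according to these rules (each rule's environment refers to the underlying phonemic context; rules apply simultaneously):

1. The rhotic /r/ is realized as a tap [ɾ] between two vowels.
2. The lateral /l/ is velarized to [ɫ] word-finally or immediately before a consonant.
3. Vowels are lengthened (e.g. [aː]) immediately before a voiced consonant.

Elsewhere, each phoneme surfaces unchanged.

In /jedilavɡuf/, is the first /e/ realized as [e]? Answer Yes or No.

No

/e/ meets the environment for rule 3 (before a voiced consonant) → [eː].
The actual realization is [eː], not [e].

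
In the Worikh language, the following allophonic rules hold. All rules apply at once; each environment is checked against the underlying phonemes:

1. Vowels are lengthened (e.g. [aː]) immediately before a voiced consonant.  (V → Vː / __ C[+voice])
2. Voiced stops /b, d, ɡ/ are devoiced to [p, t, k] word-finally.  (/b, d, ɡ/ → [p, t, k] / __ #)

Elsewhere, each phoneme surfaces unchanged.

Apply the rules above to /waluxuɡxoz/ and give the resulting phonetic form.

[waːluxuːɡxoːz]

/a/ meets the environment for rule 1 (before a voiced consonant) → [aː].
/u/ (between /l/ and /x/): rule 1 targets it, but not before a voiced consonant → unchanged [u].
/u/ — between /x/ and /ɡ/, before a voiced consonant — surfaces as [uː] (rule 1).
/ɡ/ — between /u/ and /x/; rule 2 does not apply here → [ɡ].
/o/ (between /x/ and /z/): before a voiced consonant, so rule 1 applies → [oː].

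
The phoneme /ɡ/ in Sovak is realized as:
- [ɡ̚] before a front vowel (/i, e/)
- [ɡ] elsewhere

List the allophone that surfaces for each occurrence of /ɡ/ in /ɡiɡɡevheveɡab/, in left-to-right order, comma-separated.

[ɡ̚], [ɡ], [ɡ̚], [ɡ]

Occurrence 1 (position 1): before a front vowel (/i, e/) → [ɡ̚].
Occurrence 2 (position 3): no conditioning environment matches → elsewhere allophone [ɡ].
Occurrence 3 (position 4): before a front vowel (/i, e/) → [ɡ̚].
Occurrence 4 (position 11): no conditioning environment matches → elsewhere allophone [ɡ].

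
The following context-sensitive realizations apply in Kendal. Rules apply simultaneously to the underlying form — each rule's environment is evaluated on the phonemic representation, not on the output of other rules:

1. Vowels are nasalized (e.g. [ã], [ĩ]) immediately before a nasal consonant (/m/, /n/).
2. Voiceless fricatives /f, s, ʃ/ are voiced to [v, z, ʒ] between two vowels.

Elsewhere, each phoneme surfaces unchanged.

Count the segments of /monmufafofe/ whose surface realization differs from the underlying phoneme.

Segments that undergo a rule: /o/ → [õ] (rule 1); /f/ → [v] (rule 2); /f/ → [v] (rule 2); /f/ → [v] (rule 2).
All other segments surface unchanged.

4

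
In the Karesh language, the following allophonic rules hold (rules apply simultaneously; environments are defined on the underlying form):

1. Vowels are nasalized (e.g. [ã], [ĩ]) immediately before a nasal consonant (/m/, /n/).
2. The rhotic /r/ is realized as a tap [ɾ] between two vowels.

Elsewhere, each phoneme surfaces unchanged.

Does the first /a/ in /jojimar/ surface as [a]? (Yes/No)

Yes

/a/ (between /m/ and /r/) is in the target of rule 1 but the environment (before a nasal consonant) is not met → [a].
The actual realization is [a], which matches [a].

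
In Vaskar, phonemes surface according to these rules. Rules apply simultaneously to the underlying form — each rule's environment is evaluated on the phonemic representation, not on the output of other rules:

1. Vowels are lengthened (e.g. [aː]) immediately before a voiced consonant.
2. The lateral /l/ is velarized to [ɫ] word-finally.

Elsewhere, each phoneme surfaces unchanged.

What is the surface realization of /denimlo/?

[deːniːmlo]

/d/ (word-initial): no rule targets it → [d].
/e/ — between /d/ and /n/, before a voiced consonant — surfaces as [eː] (rule 1).
/n/ — not in any rule's target class → [n].
/i/ — between /n/ and /m/, before a voiced consonant — surfaces as [iː] (rule 1).
/m/ — not in any rule's target class → [m].
/l/ (between /m/ and /o/) fails the environment for rule 2, so it stays [l].
/o/ — word-final; rule 1 does not apply here → [o].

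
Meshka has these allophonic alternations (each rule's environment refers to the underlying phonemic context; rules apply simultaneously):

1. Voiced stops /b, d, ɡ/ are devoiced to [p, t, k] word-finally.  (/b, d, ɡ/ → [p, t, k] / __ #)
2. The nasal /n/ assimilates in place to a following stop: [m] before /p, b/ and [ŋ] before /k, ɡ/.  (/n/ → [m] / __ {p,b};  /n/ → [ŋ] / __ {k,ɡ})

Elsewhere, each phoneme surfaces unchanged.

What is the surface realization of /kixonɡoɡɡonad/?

[kixoŋɡoɡɡonat]

/k/ — not in any rule's target class → [k].
/i/ (between /k/ and /x/) is unaffected → [i].
/x/ (between /i/ and /o/): no rule targets it → [x].
/o/ (between /x/ and /n/): no rule targets it → [o].
Rule 2 applies to /n/ (between /o/ and /ɡ/: before a labial or velar stop) → [ŋ].
/ɡ/ (between /n/ and /o/) fails the environment for rule 1, so it stays [ɡ].
/o/ stays [o].
/ɡ/ (between /o/ and /ɡ/) fails the environment for rule 1, so it stays [ɡ].
/ɡ/ (between /ɡ/ and /o/) is in the target of rule 1 but the environment (word-finally) is not met → [ɡ].
/o/ — not in any rule's target class → [o].
/n/ — between /o/ and /a/; rule 2 does not apply here → [n].
/a/ (between /n/ and /d/): no rule targets it → [a].
/d/ (word-final) occurs word-finally → [t] by rule 1.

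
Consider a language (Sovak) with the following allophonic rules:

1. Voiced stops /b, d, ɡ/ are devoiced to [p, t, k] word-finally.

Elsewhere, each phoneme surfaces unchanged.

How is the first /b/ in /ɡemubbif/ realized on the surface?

[b]

/b/ (between /u/ and /b/): rule 1 targets it, but not word-finally → unchanged [b].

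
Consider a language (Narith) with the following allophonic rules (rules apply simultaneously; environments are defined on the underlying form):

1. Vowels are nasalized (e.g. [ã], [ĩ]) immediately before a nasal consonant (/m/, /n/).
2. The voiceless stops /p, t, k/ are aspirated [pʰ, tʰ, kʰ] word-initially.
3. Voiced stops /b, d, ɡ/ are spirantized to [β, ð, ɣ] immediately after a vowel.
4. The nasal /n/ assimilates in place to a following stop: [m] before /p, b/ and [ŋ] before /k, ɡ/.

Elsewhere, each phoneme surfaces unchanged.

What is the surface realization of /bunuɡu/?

[bũnuɣu]

/b/ (word-initial) fails the environment for rule 3, so it stays [b].
Rule 1 applies to /u/ (between /b/ and /n/: before a nasal consonant) → [ũ].
/n/ (between /u/ and /u/) fails the environment for rule 4, so it stays [n].
/u/ (between /n/ and /ɡ/): rule 1 targets it, but not before a nasal consonant → unchanged [u].
Rule 3 applies to /ɡ/ (between /u/ and /u/: immediately after a vowel) → [ɣ].
/u/ (word-final) is in the target of rule 1 but the environment (before a nasal consonant) is not met → [u].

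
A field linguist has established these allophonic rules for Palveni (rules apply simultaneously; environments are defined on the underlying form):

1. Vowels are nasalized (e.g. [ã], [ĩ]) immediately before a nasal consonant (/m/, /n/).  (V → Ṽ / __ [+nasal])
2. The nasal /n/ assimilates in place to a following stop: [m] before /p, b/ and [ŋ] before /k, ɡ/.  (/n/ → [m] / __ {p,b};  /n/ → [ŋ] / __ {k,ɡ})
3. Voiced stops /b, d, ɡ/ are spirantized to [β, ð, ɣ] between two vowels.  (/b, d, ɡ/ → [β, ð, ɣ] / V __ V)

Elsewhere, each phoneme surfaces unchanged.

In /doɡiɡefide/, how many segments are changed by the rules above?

Segments that undergo a rule: /ɡ/ → [ɣ] (rule 3); /ɡ/ → [ɣ] (rule 3); /d/ → [ð] (rule 3).
All other segments surface unchanged.

3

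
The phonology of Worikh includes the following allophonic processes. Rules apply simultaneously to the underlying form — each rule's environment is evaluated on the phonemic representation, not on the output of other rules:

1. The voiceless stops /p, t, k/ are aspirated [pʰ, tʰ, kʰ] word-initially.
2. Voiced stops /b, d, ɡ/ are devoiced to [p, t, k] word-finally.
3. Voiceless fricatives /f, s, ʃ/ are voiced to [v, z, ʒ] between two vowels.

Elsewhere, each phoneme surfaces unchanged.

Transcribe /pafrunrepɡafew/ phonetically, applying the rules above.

/p/ (word-initial): word-initially, so rule 1 applies → [pʰ].
/a/ (between /p/ and /f/) is unaffected → [a].
/f/ (between /a/ and /r/) fails the environment for rule 3, so it stays [f].
/r/ (between /f/ and /u/) is unaffected → [r].
/u/ (between /r/ and /n/) is unaffected → [u].
/n/ (between /u/ and /r/) is unaffected → [n].
/r/ (between /n/ and /e/) is unaffected → [r].
/e/ (between /r/ and /p/) is unaffected → [e].
/p/ (between /e/ and /ɡ/) is in the target of rule 1 but the environment (word-initially) is not met → [p].
/ɡ/ (between /p/ and /a/) fails the environment for rule 2, so it stays [ɡ].
/a/ — not in any rule's target class → [a].
Rule 3 applies to /f/ (between /a/ and /e/: between two vowels) → [v].
/e/ (between /f/ and /w/): no rule targets it → [e].
/w/ (word-final): no rule targets it → [w].

[pʰafrunrepɡavew]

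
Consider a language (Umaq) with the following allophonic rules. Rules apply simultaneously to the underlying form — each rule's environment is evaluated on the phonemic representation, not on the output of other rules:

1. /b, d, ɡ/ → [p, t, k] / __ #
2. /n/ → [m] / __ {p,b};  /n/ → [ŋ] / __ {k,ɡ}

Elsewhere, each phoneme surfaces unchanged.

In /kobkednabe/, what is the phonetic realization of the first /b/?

[b]

/b/ (between /o/ and /k/) fails the environment for rule 1, so it stays [b].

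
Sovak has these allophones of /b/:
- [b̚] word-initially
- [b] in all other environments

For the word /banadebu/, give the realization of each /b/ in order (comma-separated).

[b̚], [b]

Occurrence 1 (position 1): word-initially → [b̚].
Occurrence 2 (position 7): no conditioning environment matches → elsewhere allophone [b].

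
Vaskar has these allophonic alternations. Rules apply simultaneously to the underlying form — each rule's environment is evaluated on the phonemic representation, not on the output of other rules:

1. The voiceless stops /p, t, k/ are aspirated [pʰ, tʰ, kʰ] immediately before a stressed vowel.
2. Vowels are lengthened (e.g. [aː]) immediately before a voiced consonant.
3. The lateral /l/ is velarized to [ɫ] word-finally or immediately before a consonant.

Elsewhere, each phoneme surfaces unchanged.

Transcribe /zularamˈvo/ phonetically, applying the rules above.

/z/ (word-initial): no rule targets it → [z].
/u/ meets the environment for rule 2 (before a voiced consonant) → [uː].
/l/ — between /u/ and /a/; rule 3 does not apply here → [l].
/a/ meets the environment for rule 2 (before a voiced consonant) → [aː].
/r/ (between /a/ and /a/): no rule targets it → [r].
/a/ (between /r/ and /m/) occurs before a voiced consonant → [aː] by rule 2.
/m/ (between /a/ and /v/): no rule targets it → [m].
/v/ — not in any rule's target class → [v].
/o/ — word-final; rule 2 does not apply here → [o].

[zuːlaːraːmˈvo]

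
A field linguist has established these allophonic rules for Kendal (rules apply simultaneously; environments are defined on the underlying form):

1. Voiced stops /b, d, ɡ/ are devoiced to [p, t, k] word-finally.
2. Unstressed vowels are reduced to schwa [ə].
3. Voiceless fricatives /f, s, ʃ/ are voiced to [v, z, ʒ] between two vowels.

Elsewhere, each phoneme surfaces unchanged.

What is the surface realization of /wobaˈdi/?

/w/ — not in any rule's target class → [w].
Rule 2 applies to /o/ (between /w/ and /b/: in an unstressed syllable) → [ə].
/b/ (between /o/ and /a/) fails the environment for rule 1, so it stays [b].
Rule 2 applies to /a/ (between /b/ and /d/: in an unstressed syllable) → [ə].
/d/ (between /a/ and /i/) is in the target of rule 1 but the environment (word-finally) is not met → [d].
/i/ — word-final; rule 2 does not apply here → [i].

[wəbəˈdi]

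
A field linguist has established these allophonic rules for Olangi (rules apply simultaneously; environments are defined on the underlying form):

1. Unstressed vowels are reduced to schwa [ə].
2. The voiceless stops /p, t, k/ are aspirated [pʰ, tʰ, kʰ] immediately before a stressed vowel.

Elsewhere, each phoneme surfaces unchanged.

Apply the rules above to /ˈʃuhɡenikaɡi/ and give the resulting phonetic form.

/ʃ/ (word-initial): no rule targets it → [ʃ].
/u/ — between /ʃ/ and /h/; rule 1 does not apply here → [u].
/h/ (between /u/ and /ɡ/): no rule targets it → [h].
/ɡ/ stays [ɡ].
/e/ (between /ɡ/ and /n/): in an unstressed syllable, so rule 1 applies → [ə].
/n/ stays [n].
/i/ meets the environment for rule 1 (in an unstressed syllable) → [ə].
/k/ (between /i/ and /a/) is in the target of rule 2 but the environment (immediately before a stressed vowel) is not met → [k].
/a/ — between /k/ and /ɡ/, in an unstressed syllable — surfaces as [ə] (rule 1).
/ɡ/ — not in any rule's target class → [ɡ].
/i/ — word-final, in an unstressed syllable — surfaces as [ə] (rule 1).

[ˈʃuhɡənəkəɡə]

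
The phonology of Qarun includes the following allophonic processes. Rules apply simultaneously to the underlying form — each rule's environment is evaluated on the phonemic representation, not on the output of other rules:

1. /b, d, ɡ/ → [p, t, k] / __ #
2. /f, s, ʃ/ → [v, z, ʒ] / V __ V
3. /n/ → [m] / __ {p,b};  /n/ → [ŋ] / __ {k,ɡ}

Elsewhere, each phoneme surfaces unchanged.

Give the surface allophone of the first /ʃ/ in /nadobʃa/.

/ʃ/ (between /b/ and /a/): rule 2 targets it, but not between two vowels → unchanged [ʃ].

[ʃ]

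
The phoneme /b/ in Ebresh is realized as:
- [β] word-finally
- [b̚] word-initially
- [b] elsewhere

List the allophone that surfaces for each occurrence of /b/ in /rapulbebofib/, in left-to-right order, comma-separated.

Occurrence 1 (position 6): no conditioning environment matches → elsewhere allophone [b].
Occurrence 2 (position 8): no conditioning environment matches → elsewhere allophone [b].
Occurrence 3 (position 12): word-finally → [β].

[b], [b], [β]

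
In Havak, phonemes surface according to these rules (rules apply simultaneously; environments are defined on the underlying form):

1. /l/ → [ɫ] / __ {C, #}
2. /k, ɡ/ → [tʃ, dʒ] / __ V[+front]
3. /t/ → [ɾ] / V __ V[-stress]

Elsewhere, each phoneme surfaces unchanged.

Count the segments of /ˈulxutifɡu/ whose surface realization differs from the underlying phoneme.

Segments that undergo a rule: /l/ → [ɫ] (rule 1); /t/ → [ɾ] (rule 3).
All other segments surface unchanged.

2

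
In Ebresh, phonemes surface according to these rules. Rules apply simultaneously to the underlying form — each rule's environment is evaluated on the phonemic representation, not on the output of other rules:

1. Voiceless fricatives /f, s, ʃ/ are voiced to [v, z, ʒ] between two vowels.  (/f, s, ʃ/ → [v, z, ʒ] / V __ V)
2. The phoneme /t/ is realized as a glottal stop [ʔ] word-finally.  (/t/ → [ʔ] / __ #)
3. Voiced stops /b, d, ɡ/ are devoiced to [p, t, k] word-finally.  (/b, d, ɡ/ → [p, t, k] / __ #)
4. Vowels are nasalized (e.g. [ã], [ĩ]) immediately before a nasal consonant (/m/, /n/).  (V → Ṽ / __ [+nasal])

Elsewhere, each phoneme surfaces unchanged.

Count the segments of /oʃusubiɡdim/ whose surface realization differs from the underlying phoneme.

3

Segments that undergo a rule: /ʃ/ → [ʒ] (rule 1); /s/ → [z] (rule 1); /i/ → [ĩ] (rule 4).
All other segments surface unchanged.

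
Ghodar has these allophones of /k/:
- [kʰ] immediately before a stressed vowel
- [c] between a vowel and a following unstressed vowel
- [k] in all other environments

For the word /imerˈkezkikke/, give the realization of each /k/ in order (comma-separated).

[kʰ], [k], [k], [k]

Occurrence 1 (position 5): immediately before a stressed vowel → [kʰ].
Occurrence 2 (position 8): no conditioning environment matches → elsewhere allophone [k].
Occurrence 3 (position 10): no conditioning environment matches → elsewhere allophone [k].
Occurrence 4 (position 11): no conditioning environment matches → elsewhere allophone [k].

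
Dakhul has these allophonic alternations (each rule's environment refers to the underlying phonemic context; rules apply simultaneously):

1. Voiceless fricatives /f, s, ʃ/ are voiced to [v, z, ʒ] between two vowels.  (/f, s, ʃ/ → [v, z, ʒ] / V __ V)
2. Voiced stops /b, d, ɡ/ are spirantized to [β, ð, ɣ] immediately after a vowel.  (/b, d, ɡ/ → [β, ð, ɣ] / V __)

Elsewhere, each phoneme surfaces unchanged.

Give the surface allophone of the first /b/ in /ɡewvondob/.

/b/ — word-final, immediately after a vowel — surfaces as [β] (rule 2).

[β]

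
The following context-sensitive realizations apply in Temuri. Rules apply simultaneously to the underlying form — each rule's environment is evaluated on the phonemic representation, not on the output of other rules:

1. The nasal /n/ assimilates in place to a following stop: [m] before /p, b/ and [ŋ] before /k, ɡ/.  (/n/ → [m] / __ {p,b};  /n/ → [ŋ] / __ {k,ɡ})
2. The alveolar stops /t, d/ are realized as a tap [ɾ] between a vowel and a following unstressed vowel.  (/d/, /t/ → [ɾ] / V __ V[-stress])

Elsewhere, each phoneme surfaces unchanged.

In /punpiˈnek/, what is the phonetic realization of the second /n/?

[n]

/n/ (between /i/ and /e/) fails the environment for rule 1, so it stays [n].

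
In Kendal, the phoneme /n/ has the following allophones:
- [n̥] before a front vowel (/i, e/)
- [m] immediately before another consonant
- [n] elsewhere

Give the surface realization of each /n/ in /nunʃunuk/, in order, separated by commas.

Occurrence 1 (position 1): no conditioning environment matches → elsewhere allophone [n].
Occurrence 2 (position 3): immediately before another consonant → [m].
Occurrence 3 (position 6): no conditioning environment matches → elsewhere allophone [n].

[n], [m], [n]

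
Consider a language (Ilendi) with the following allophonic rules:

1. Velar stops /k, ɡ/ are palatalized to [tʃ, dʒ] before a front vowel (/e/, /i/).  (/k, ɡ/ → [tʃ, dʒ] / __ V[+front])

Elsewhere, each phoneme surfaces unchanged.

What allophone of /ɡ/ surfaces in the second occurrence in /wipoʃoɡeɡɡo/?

[ɡ]

/ɡ/ (between /e/ and /ɡ/): rule 1 targets it, but not before a front vowel → unchanged [ɡ].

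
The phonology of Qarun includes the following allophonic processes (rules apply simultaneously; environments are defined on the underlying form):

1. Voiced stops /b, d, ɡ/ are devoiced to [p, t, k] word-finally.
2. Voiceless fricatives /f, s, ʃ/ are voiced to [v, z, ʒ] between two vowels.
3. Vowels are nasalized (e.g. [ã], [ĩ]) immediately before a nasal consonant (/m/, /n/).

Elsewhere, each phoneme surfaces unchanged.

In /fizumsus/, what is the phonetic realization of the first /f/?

[f]

/f/ (word-initial): rule 2 targets it, but not between two vowels → unchanged [f].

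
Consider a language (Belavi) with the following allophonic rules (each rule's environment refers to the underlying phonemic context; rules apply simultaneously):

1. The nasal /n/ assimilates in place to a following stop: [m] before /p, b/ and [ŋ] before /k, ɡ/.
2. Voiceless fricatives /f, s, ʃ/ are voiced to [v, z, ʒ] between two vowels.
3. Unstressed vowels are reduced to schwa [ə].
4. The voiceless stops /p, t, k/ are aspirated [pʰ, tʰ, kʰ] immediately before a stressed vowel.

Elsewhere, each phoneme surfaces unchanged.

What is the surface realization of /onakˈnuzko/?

Rule 3 applies to /o/ (word-initial: in an unstressed syllable) → [ə].
/n/ — between /o/ and /a/; rule 1 does not apply here → [n].
/a/ — between /n/ and /k/, in an unstressed syllable — surfaces as [ə] (rule 3).
/k/ (between /a/ and /n/) fails the environment for rule 4, so it stays [k].
/n/ (between /k/ and /u/): rule 1 targets it, but not before a labial or velar stop → unchanged [n].
/u/ (between /n/ and /z/) fails the environment for rule 3, so it stays [u].
/z/ stays [z].
/k/ — between /z/ and /o/; rule 4 does not apply here → [k].
/o/ (word-final) occurs in an unstressed syllable → [ə] by rule 3.

[ənəkˈnuzkə]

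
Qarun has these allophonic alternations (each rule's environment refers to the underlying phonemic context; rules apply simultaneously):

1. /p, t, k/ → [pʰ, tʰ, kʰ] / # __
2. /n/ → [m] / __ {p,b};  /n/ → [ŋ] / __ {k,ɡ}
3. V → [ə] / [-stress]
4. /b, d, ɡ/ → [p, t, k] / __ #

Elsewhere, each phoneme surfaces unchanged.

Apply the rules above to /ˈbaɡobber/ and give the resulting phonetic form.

[ˈbaɡəbbər]

/b/ — word-initial; rule 4 does not apply here → [b].
/a/ (between /b/ and /ɡ/): rule 3 targets it, but not in an unstressed syllable → unchanged [a].
/ɡ/ (between /a/ and /o/) is in the target of rule 4 but the environment (word-finally) is not met → [ɡ].
/o/ (between /ɡ/ and /b/): in an unstressed syllable, so rule 3 applies → [ə].
/b/ (between /o/ and /b/): rule 4 targets it, but not word-finally → unchanged [b].
/b/ (between /b/ and /e/) is in the target of rule 4 but the environment (word-finally) is not met → [b].
/e/ (between /b/ and /r/): in an unstressed syllable, so rule 3 applies → [ə].
/r/ stays [r].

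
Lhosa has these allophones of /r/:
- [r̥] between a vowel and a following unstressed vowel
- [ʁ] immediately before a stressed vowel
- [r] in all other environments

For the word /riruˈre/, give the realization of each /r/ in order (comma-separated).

Occurrence 1 (position 1): no conditioning environment matches → elsewhere allophone [r].
Occurrence 2 (position 3): between a vowel and a following unstressed vowel → [r̥].
Occurrence 3 (position 5): immediately before a stressed vowel → [ʁ].

[r], [r̥], [ʁ]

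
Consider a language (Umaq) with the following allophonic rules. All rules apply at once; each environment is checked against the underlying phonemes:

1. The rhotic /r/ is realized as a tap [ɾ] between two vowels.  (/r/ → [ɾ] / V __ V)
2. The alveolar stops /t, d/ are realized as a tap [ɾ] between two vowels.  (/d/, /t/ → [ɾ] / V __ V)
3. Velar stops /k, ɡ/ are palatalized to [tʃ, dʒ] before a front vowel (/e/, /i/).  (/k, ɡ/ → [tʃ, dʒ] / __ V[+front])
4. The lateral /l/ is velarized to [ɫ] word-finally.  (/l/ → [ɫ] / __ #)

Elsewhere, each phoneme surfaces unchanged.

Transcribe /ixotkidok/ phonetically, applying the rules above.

[ixottʃiɾok]

/t/ (between /o/ and /k/): rule 2 targets it, but not between two vowels → unchanged [t].
Rule 3 applies to /k/ (between /t/ and /i/: before a front vowel) → [tʃ].
/d/ (between /i/ and /o/) occurs between two vowels → [ɾ] by rule 2.
/k/ (word-final): rule 3 targets it, but not before a front vowel → unchanged [k].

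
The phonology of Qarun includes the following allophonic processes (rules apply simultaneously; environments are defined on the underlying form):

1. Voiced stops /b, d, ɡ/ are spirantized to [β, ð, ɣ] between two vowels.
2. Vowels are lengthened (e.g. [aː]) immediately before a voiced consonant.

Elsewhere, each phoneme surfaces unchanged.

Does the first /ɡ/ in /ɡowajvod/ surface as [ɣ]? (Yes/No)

No

/ɡ/ — word-initial; rule 1 does not apply here → [ɡ].
The actual realization is [ɡ], not [ɣ].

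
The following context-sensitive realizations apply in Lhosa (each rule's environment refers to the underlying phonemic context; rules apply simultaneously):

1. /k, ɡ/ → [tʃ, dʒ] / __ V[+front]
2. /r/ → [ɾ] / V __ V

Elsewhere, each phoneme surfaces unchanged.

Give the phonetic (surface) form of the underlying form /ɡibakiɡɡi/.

[dʒibatʃiɡdʒi]

/ɡ/ meets the environment for rule 1 (before a front vowel) → [dʒ].
/i/ stays [i].
/b/ (between /i/ and /a/): no rule targets it → [b].
/a/ — not in any rule's target class → [a].
/k/ (between /a/ and /i/): before a front vowel, so rule 1 applies → [tʃ].
/i/ (between /k/ and /ɡ/): no rule targets it → [i].
/ɡ/ (between /i/ and /ɡ/): rule 1 targets it, but not before a front vowel → unchanged [ɡ].
/ɡ/ meets the environment for rule 1 (before a front vowel) → [dʒ].
/i/ (word-final) is unaffected → [i].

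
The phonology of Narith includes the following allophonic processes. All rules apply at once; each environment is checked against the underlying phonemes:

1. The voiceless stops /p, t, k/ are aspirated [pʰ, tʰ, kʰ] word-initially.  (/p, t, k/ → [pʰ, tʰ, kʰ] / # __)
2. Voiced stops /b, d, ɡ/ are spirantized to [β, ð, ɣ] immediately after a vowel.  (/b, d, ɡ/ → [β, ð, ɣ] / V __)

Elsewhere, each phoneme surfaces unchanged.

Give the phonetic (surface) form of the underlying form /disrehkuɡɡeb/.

/d/ (word-initial) is in the target of rule 2 but the environment (immediately after a vowel) is not met → [d].
/i/ — not in any rule's target class → [i].
/s/ (between /i/ and /r/) is unaffected → [s].
/r/ stays [r].
/e/ (between /r/ and /h/) is unaffected → [e].
/h/ (between /e/ and /k/): no rule targets it → [h].
/k/ (between /h/ and /u/) is in the target of rule 1 but the environment (word-initially) is not met → [k].
/u/ stays [u].
/ɡ/ (between /u/ and /ɡ/): immediately after a vowel, so rule 2 applies → [ɣ].
/ɡ/ (between /ɡ/ and /e/) fails the environment for rule 2, so it stays [ɡ].
/e/ stays [e].
Rule 2 applies to /b/ (word-final: immediately after a vowel) → [β].

[disrehkuɣɡeβ]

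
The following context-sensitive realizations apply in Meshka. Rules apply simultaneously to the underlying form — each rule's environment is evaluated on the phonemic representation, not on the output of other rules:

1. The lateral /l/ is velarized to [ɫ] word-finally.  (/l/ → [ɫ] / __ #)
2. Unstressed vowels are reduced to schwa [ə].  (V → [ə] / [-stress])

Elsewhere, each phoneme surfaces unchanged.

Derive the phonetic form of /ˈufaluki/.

[ˈufələkə]

/u/ (word-initial) fails the environment for rule 2, so it stays [u].
/f/ (between /u/ and /a/) is unaffected → [f].
/a/ (between /f/ and /l/) occurs in an unstressed syllable → [ə] by rule 2.
/l/ — between /a/ and /u/; rule 1 does not apply here → [l].
/u/ (between /l/ and /k/) occurs in an unstressed syllable → [ə] by rule 2.
/k/ (between /u/ and /i/): no rule targets it → [k].
/i/ (word-final) occurs in an unstressed syllable → [ə] by rule 2.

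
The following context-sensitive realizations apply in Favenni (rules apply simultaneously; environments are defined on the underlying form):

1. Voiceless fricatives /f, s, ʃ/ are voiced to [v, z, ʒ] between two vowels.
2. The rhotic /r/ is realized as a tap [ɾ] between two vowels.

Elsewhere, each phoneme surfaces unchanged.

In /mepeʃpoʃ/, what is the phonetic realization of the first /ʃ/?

/ʃ/ (between /e/ and /p/) fails the environment for rule 1, so it stays [ʃ].

[ʃ]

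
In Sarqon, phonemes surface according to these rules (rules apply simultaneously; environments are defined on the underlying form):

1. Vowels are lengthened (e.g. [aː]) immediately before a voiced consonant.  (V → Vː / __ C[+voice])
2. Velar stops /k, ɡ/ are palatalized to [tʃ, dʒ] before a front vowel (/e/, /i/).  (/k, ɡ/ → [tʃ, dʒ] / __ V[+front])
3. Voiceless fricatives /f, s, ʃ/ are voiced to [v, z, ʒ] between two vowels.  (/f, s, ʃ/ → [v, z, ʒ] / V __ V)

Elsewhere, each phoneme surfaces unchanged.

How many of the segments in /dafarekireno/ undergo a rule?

5

Segments that undergo a rule: /f/ → [v] (rule 3); /a/ → [aː] (rule 1); /k/ → [tʃ] (rule 2); /i/ → [iː] (rule 1); /e/ → [eː] (rule 1).
All other segments surface unchanged.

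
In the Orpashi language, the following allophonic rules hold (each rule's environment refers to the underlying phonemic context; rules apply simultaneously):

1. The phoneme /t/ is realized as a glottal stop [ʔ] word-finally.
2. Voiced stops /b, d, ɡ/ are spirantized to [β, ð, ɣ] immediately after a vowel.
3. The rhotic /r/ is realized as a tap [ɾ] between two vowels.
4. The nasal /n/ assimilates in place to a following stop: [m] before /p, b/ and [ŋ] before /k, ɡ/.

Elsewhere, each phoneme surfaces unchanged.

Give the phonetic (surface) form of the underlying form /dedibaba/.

/d/ (word-initial) is in the target of rule 2 but the environment (immediately after a vowel) is not met → [d].
/e/ (between /d/ and /d/): no rule targets it → [e].
/d/ (between /e/ and /i/): immediately after a vowel, so rule 2 applies → [ð].
/i/ stays [i].
/b/ (between /i/ and /a/): immediately after a vowel, so rule 2 applies → [β].
/a/ stays [a].
/b/ (between /a/ and /a/) occurs immediately after a vowel → [β] by rule 2.
/a/ (word-final): no rule targets it → [a].

[deðiβaβa]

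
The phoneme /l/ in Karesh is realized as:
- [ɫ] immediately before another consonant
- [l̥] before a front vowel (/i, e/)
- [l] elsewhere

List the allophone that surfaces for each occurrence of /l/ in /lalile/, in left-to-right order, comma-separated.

Occurrence 1 (position 1): no conditioning environment matches → elsewhere allophone [l].
Occurrence 2 (position 3): before a front vowel (/i, e/) → [l̥].
Occurrence 3 (position 5): before a front vowel (/i, e/) → [l̥].

[l], [l̥], [l̥]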